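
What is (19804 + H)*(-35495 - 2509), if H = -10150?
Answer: -366890616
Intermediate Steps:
(19804 + H)*(-35495 - 2509) = (19804 - 10150)*(-35495 - 2509) = 9654*(-38004) = -366890616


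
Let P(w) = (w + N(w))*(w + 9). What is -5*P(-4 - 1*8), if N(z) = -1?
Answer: -195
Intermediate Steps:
P(w) = (-1 + w)*(9 + w) (P(w) = (w - 1)*(w + 9) = (-1 + w)*(9 + w))
-5*P(-4 - 1*8) = -5*(-9 + (-4 - 1*8)² + 8*(-4 - 1*8)) = -5*(-9 + (-4 - 8)² + 8*(-4 - 8)) = -5*(-9 + (-12)² + 8*(-12)) = -5*(-9 + 144 - 96) = -5*39 = -195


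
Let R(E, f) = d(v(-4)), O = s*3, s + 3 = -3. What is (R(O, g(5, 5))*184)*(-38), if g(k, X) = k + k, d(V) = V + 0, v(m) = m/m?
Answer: -6992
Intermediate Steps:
s = -6 (s = -3 - 3 = -6)
v(m) = 1
d(V) = V
g(k, X) = 2*k
O = -18 (O = -6*3 = -18)
R(E, f) = 1
(R(O, g(5, 5))*184)*(-38) = (1*184)*(-38) = 184*(-38) = -6992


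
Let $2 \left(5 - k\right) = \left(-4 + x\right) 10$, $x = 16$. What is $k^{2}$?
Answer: $3025$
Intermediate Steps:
$k = -55$ ($k = 5 - \frac{\left(-4 + 16\right) 10}{2} = 5 - \frac{12 \cdot 10}{2} = 5 - 60 = -55$)
$k^{2} = \left(-55\right)^{2} = 3025$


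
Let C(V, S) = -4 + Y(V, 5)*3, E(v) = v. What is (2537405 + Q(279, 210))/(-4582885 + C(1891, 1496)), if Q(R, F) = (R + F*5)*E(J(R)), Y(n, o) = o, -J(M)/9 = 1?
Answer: -1262722/2291437 ≈ -0.55106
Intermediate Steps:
J(M) = -9 (J(M) = -9*1 = -9)
C(V, S) = 11 (C(V, S) = -4 + 5*3 = -4 + 15 = 11)
Q(R, F) = -45*F - 9*R (Q(R, F) = (R + F*5)*(-9) = (R + 5*F)*(-9) = -45*F - 9*R)
(2537405 + Q(279, 210))/(-4582885 + C(1891, 1496)) = (2537405 + (-45*210 - 9*279))/(-4582885 + 11) = (2537405 + (-9450 - 2511))/(-4582874) = (2537405 - 11961)*(-1/4582874) = 2525444*(-1/4582874) = -1262722/2291437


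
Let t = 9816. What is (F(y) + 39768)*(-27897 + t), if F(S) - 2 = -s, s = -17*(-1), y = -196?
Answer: -718773993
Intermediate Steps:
s = 17
F(S) = -15 (F(S) = 2 - 1*17 = 2 - 17 = -15)
(F(y) + 39768)*(-27897 + t) = (-15 + 39768)*(-27897 + 9816) = 39753*(-18081) = -718773993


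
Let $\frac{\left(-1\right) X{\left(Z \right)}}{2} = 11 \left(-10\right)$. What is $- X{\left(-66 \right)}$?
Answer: $-220$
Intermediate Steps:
$X{\left(Z \right)} = 220$ ($X{\left(Z \right)} = - 2 \cdot 11 \left(-10\right) = \left(-2\right) \left(-110\right) = 220$)
$- X{\left(-66 \right)} = \left(-1\right) 220 = -220$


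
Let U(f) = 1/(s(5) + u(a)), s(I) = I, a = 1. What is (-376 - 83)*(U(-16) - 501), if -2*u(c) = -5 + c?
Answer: 1609254/7 ≈ 2.2989e+5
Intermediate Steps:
u(c) = 5/2 - c/2 (u(c) = -(-5 + c)/2 = 5/2 - c/2)
U(f) = 1/7 (U(f) = 1/(5 + (5/2 - 1/2*1)) = 1/(5 + (5/2 - 1/2)) = 1/(5 + 2) = 1/7)
(-376 - 83)*(U(-16) - 501) = (-376 - 83)*(1/7 - 501) = -459*(-3506/7) = 1609254/7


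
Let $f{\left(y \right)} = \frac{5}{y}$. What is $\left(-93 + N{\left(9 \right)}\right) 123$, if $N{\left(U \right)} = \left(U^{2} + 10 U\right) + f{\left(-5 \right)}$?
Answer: $9471$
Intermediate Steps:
$N{\left(U \right)} = -1 + U^{2} + 10 U$ ($N{\left(U \right)} = \left(U^{2} + 10 U\right) + \frac{5}{-5} = \left(U^{2} + 10 U\right) + 5 \left(- \frac{1}{5}\right) = \left(U^{2} + 10 U\right) - 1 = -1 + U^{2} + 10 U$)
$\left(-93 + N{\left(9 \right)}\right) 123 = \left(-93 + \left(-1 + 9^{2} + 10 \cdot 9\right)\right) 123 = \left(-93 + \left(-1 + 81 + 90\right)\right) 123 = \left(-93 + 170\right) 123 = 77 \cdot 123 = 9471$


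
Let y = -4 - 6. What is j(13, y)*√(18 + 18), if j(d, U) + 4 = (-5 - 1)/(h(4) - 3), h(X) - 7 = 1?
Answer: -156/5 ≈ -31.200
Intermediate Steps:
y = -10
h(X) = 8 (h(X) = 7 + 1 = 8)
j(d, U) = -26/5 (j(d, U) = -4 + (-5 - 1)/(8 - 3) = -4 - 6/5 = -26/5)
j(13, y)*√(18 + 18) = -26*√(18 + 18)/5 = -26*√36/5 = -26/5*6 = -156/5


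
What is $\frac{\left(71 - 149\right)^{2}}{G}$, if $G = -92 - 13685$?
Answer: $- \frac{6084}{13777} \approx -0.44161$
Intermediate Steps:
$G = -13777$ ($G = -92 - 13685 = -13777$)
$\frac{\left(71 - 149\right)^{2}}{G} = \frac{\left(71 - 149\right)^{2}}{-13777} = \left(-78\right)^{2} \left(- \frac{1}{13777}\right) = 6084 \left(- \frac{1}{13777}\right) = - \frac{6084}{13777}$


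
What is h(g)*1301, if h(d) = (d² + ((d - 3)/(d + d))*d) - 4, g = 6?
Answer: 87167/2 ≈ 43584.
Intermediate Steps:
h(d) = -11/2 + d² + d/2 (h(d) = (d² + ((-3 + d)/((2*d)))*d) - 4 = (d² + ((-3 + d)*(1/(2*d)))*d) - 4 = (d² + ((-3 + d)/(2*d))*d) - 4 = (d² + (-3/2 + d/2)) - 4 = (-3/2 + d² + d/2) - 4 = -11/2 + d² + d/2)
h(g)*1301 = (-11/2 + 6² + (½)*6)*1301 = (-11/2 + 36 + 3)*1301 = (67/2)*1301 = 87167/2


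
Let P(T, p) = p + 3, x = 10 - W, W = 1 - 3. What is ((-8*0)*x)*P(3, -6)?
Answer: 0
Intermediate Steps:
W = -2
x = 12 (x = 10 - 1*(-2) = 10 + 2 = 12)
P(T, p) = 3 + p
((-8*0)*x)*P(3, -6) = (-8*0*12)*(3 - 6) = (0*12)*(-3) = 0*(-3) = 0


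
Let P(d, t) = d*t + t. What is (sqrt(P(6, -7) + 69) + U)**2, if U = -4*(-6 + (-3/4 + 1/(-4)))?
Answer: 804 + 112*sqrt(5) ≈ 1054.4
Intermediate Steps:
P(d, t) = t + d*t
U = 28 (U = -4*(-6 + (-3*1/4 + 1*(-1/4))) = -4*(-6 + (-3/4 - 1/4)) = -4*(-6 - 1) = -4*(-7) = 28)
(sqrt(P(6, -7) + 69) + U)**2 = (sqrt(-7*(1 + 6) + 69) + 28)**2 = (sqrt(-7*7 + 69) + 28)**2 = (sqrt(-49 + 69) + 28)**2 = (sqrt(20) + 28)**2 = (2*sqrt(5) + 28)**2 = (28 + 2*sqrt(5))**2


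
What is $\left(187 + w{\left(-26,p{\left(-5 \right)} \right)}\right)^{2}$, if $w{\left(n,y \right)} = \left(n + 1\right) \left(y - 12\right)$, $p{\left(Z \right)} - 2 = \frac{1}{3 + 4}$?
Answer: $\frac{9205156}{49} \approx 1.8786 \cdot 10^{5}$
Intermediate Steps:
$p{\left(Z \right)} = \frac{15}{7}$ ($p{\left(Z \right)} = 2 + \frac{1}{3 + 4} = 2 + \frac{1}{7} = \frac{15}{7}$)
$w{\left(n,y \right)} = \left(1 + n\right) \left(-12 + y\right)$
$\left(187 + w{\left(-26,p{\left(-5 \right)} \right)}\right)^{2} = \left(187 - - \frac{1725}{7}\right)^{2} = \left(187 + \left(-12 + \frac{15}{7} + 312 - \frac{390}{7}\right)\right)^{2} = \left(187 + \frac{1725}{7}\right)^{2} = \left(\frac{3034}{7}\right)^{2} = \frac{9205156}{49}$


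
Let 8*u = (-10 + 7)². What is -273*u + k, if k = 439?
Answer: 1055/8 ≈ 131.88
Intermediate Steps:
u = 9/8 (u = (-10 + 7)²/8 = (⅛)*(-3)² = (⅛)*9 = 9/8 ≈ 1.1250)
-273*u + k = -273*9/8 + 439 = -2457/8 + 439 = 1055/8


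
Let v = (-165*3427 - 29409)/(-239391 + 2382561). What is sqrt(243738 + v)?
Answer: 3*sqrt(383926837754770)/119065 ≈ 493.70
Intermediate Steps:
v = -33048/119065 (v = (-565455 - 29409)/2143170 = -594864*1/2143170 = -33048/119065 ≈ -0.27756)
sqrt(243738 + v) = sqrt(243738 - 33048/119065) = sqrt(29020631922/119065) = 3*sqrt(383926837754770)/119065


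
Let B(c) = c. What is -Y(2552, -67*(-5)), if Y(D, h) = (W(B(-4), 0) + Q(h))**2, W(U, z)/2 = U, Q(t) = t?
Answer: -106929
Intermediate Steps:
W(U, z) = 2*U
Y(D, h) = (-8 + h)**2 (Y(D, h) = (2*(-4) + h)**2 = (-8 + h)**2)
-Y(2552, -67*(-5)) = -(-8 - 67*(-5))**2 = -(-8 + 335)**2 = -1*327**2 = -1*106929 = -106929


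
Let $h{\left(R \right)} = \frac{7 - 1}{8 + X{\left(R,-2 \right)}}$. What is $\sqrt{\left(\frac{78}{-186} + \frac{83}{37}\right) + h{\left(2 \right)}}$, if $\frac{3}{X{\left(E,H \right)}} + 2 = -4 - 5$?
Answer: $\frac{\sqrt{24717127390}}{97495} \approx 1.6126$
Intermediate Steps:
$X{\left(E,H \right)} = - \frac{3}{11}$ ($X{\left(E,H \right)} = \frac{3}{-2 - 9} = \frac{3}{-11} = 3 \left(- \frac{1}{11}\right) = - \frac{3}{11}$)
$h{\left(R \right)} = \frac{66}{85}$ ($h{\left(R \right)} = \frac{7 - 1}{8 - \frac{3}{11}} = \frac{6}{\frac{85}{11}} = 6 \cdot \frac{11}{85} = \frac{66}{85}$)
$\sqrt{\left(\frac{78}{-186} + \frac{83}{37}\right) + h{\left(2 \right)}} = \sqrt{\left(\frac{78}{-186} + \frac{83}{37}\right) + \frac{66}{85}} = \sqrt{\left(78 \left(- \frac{1}{186}\right) + 83 \cdot \frac{1}{37}\right) + \frac{66}{85}} = \sqrt{\left(- \frac{13}{31} + \frac{83}{37}\right) + \frac{66}{85}} = \sqrt{\frac{2092}{1147} + \frac{66}{85}} = \sqrt{\frac{253522}{97495}} = \frac{\sqrt{24717127390}}{97495}$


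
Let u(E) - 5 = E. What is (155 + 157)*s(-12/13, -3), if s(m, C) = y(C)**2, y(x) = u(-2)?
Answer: 2808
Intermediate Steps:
u(E) = 5 + E
y(x) = 3 (y(x) = 5 - 2 = 3)
s(m, C) = 9 (s(m, C) = 3**2 = 9)
(155 + 157)*s(-12/13, -3) = (155 + 157)*9 = 312*9 = 2808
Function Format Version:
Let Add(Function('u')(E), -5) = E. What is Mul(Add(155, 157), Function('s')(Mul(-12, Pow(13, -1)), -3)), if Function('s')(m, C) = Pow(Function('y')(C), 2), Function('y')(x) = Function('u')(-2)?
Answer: 2808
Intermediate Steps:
Function('u')(E) = Add(5, E)
Function('y')(x) = 3 (Function('y')(x) = Add(5, -2) = 3)
Function('s')(m, C) = 9 (Function('s')(m, C) = Pow(3, 2) = 9)
Mul(Add(155, 157), Function('s')(Mul(-12, Pow(13, -1)), -3)) = Mul(Add(155, 157), 9) = Mul(312, 9) = 2808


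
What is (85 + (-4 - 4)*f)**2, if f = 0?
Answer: 7225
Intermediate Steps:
(85 + (-4 - 4)*f)**2 = (85 + (-4 - 4)*0)**2 = (85 - 8*0)**2 = (85 + 0)**2 = 85**2 = 7225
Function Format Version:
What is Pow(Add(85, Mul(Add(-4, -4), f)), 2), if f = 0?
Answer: 7225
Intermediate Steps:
Pow(Add(85, Mul(Add(-4, -4), f)), 2) = Pow(Add(85, Mul(Add(-4, -4), 0)), 2) = Pow(Add(85, Mul(-8, 0)), 2) = Pow(Add(85, 0), 2) = Pow(85, 2) = 7225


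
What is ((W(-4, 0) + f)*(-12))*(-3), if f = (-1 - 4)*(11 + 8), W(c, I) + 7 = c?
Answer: -3816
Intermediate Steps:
W(c, I) = -7 + c
f = -95 (f = -5*19 = -95)
((W(-4, 0) + f)*(-12))*(-3) = (((-7 - 4) - 95)*(-12))*(-3) = ((-11 - 95)*(-12))*(-3) = -106*(-12)*(-3) = 1272*(-3) = -3816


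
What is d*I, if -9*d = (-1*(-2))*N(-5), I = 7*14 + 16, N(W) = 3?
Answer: -76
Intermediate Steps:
I = 114 (I = 98 + 16 = 114)
d = -⅔ (d = -(-1*(-2))*3/9 = -2*3/9 = -⅑*6 = -⅔ ≈ -0.66667)
d*I = -⅔*114 = -76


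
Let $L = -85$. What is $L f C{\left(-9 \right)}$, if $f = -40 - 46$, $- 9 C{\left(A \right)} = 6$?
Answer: $- \frac{14620}{3} \approx -4873.3$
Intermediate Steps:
$C{\left(A \right)} = - \frac{2}{3}$ ($C{\left(A \right)} = \left(- \frac{1}{9}\right) 6 = - \frac{2}{3}$)
$f = -86$
$L f C{\left(-9 \right)} = \left(-85\right) \left(-86\right) \left(- \frac{2}{3}\right) = 7310 \left(- \frac{2}{3}\right) = - \frac{14620}{3}$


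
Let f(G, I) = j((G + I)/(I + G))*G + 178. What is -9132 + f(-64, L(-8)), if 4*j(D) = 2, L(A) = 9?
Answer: -8986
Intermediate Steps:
j(D) = ½ (j(D) = (¼)*2 = ½)
f(G, I) = 178 + G/2 (f(G, I) = G/2 + 178 = 178 + G/2)
-9132 + f(-64, L(-8)) = -9132 + (178 + (½)*(-64)) = -9132 + (178 - 32) = -9132 + 146 = -8986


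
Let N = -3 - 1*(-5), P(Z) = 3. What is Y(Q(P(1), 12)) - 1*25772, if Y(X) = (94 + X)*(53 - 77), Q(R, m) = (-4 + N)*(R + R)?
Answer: -27740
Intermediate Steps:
N = 2 (N = -3 + 5 = 2)
Q(R, m) = -4*R (Q(R, m) = (-4 + 2)*(R + R) = -4*R)
Y(X) = -2256 - 24*X (Y(X) = (94 + X)*(-24) = -2256 - 24*X)
Y(Q(P(1), 12)) - 1*25772 = (-2256 - (-96)*3) - 1*25772 = (-2256 - 24*(-12)) - 25772 = (-2256 + 288) - 25772 = -1968 - 25772 = -27740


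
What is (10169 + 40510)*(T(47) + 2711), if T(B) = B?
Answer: 139772682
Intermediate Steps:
(10169 + 40510)*(T(47) + 2711) = (10169 + 40510)*(47 + 2711) = 50679*2758 = 139772682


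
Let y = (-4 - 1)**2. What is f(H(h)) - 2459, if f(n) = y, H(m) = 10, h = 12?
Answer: -2434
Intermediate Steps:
y = 25 (y = (-5)**2 = 25)
f(n) = 25
f(H(h)) - 2459 = 25 - 2459 = -2434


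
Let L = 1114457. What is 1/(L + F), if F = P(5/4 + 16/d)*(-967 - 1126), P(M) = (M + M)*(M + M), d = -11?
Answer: 484/539227655 ≈ 8.9758e-7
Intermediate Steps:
P(M) = 4*M**2 (P(M) = (2*M)*(2*M) = 4*M**2)
F = -169533/484 (F = (4*(5/4 + 16/(-11))**2)*(-967 - 1126) = (4*(5*(1/4) + 16*(-1/11))**2)*(-2093) = (4*(5/4 - 16/11)**2)*(-2093) = (4*(-9/44)**2)*(-2093) = (4*(81/1936))*(-2093) = (81/484)*(-2093) = -169533/484 ≈ -350.27)
1/(L + F) = 1/(1114457 - 169533/484) = 1/(539227655/484) = 484/539227655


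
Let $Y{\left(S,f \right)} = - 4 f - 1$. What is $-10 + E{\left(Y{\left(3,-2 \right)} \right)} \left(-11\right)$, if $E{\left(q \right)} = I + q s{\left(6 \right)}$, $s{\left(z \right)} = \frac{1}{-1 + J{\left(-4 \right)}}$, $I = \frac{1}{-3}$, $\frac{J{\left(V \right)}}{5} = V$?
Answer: $- \frac{8}{3} \approx -2.6667$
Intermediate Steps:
$J{\left(V \right)} = 5 V$
$I = - \frac{1}{3} \approx -0.33333$
$Y{\left(S,f \right)} = -1 - 4 f$
$s{\left(z \right)} = - \frac{1}{21}$ ($s{\left(z \right)} = \frac{1}{-1 + 5 \left(-4\right)} = \frac{1}{-1 - 20} = \frac{1}{-21} = - \frac{1}{21}$)
$E{\left(q \right)} = - \frac{1}{3} - \frac{q}{21}$ ($E{\left(q \right)} = - \frac{1}{3} + q \left(- \frac{1}{21}\right) = - \frac{1}{3} - \frac{q}{21}$)
$-10 + E{\left(Y{\left(3,-2 \right)} \right)} \left(-11\right) = -10 + \left(- \frac{1}{3} - \frac{-1 - -8}{21}\right) \left(-11\right) = -10 + \left(- \frac{1}{3} - \frac{-1 + 8}{21}\right) \left(-11\right) = -10 + \left(- \frac{1}{3} - \frac{1}{3}\right) \left(-11\right) = -10 - - \frac{22}{3} = -10 + \frac{22}{3} = - \frac{8}{3}$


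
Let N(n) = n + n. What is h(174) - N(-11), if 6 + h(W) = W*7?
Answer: 1234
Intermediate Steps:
h(W) = -6 + 7*W (h(W) = -6 + W*7 = -6 + 7*W)
N(n) = 2*n
h(174) - N(-11) = (-6 + 7*174) - 2*(-11) = (-6 + 1218) - 1*(-22) = 1212 + 22 = 1234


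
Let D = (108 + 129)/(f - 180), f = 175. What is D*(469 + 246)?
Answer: -33891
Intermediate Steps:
D = -237/5 (D = (108 + 129)/(175 - 180) = 237/(-5) = 237*(-⅕) = -237/5 ≈ -47.400)
D*(469 + 246) = -237*(469 + 246)/5 = -237/5*715 = -33891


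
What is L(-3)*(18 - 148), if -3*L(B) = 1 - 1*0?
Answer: 130/3 ≈ 43.333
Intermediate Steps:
L(B) = -⅓ (L(B) = -(1 - 1*0)/3 = -(1 + 0)/3 = -⅓*1 = -⅓)
L(-3)*(18 - 148) = -(18 - 148)/3 = -⅓*(-130) = 130/3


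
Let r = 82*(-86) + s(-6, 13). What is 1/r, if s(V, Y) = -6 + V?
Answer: -1/7064 ≈ -0.00014156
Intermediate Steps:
r = -7064 (r = 82*(-86) + (-6 - 6) = -7052 - 12 = -7064)
1/r = 1/(-7064) = -1/7064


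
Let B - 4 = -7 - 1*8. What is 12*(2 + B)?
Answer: -108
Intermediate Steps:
B = -11 (B = 4 + (-7 - 1*8) = 4 + (-7 - 8) = 4 - 15 = -11)
12*(2 + B) = 12*(2 - 11) = 12*(-9) = -108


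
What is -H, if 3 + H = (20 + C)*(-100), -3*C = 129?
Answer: -2297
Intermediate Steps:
C = -43 (C = -1/3*129 = -43)
H = 2297 (H = -3 + (20 - 43)*(-100) = -3 - 23*(-100) = -3 + 2300 = 2297)
-H = -1*2297 = -2297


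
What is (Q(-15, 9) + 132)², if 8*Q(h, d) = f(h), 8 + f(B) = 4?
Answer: 69169/4 ≈ 17292.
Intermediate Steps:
f(B) = -4 (f(B) = -8 + 4 = -4)
Q(h, d) = -½ (Q(h, d) = (⅛)*(-4) = -½)
(Q(-15, 9) + 132)² = (-½ + 132)² = (263/2)² = 69169/4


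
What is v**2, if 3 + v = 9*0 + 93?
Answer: 8100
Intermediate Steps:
v = 90 (v = -3 + (9*0 + 93) = -3 + (0 + 93) = -3 + 93 = 90)
v**2 = 90**2 = 8100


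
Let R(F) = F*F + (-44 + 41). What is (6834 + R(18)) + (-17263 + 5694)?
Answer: -4414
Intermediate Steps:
R(F) = -3 + F² (R(F) = F² - 3 = -3 + F²)
(6834 + R(18)) + (-17263 + 5694) = (6834 + (-3 + 18²)) + (-17263 + 5694) = (6834 + (-3 + 324)) - 11569 = (6834 + 321) - 11569 = 7155 - 11569 = -4414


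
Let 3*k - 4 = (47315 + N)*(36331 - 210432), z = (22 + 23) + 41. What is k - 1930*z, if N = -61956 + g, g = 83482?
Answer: -11985784877/3 ≈ -3.9953e+9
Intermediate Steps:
N = 21526 (N = -61956 + 83482 = 21526)
z = 86 (z = 45 + 41 = 86)
k = -11985286937/3 (k = 4/3 + ((47315 + 21526)*(36331 - 210432))/3 = 4/3 + (68841*(-174101))/3 = 4/3 + (⅓)*(-11985286941) = 4/3 - 3995095647 = -11985286937/3 ≈ -3.9951e+9)
k - 1930*z = -11985286937/3 - 1930*86 = -11985286937/3 - 1*165980 = -11985286937/3 - 165980 = -11985784877/3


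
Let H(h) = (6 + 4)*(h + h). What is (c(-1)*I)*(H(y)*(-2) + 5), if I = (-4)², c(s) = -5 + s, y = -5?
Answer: -19680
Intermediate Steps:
H(h) = 20*h (H(h) = 10*(2*h) = 20*h)
I = 16
(c(-1)*I)*(H(y)*(-2) + 5) = ((-5 - 1)*16)*((20*(-5))*(-2) + 5) = (-6*16)*(-100*(-2) + 5) = -96*(200 + 5) = -96*205 = -19680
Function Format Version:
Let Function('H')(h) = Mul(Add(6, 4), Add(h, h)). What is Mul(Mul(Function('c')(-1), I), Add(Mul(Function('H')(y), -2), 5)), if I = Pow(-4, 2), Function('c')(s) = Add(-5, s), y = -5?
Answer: -19680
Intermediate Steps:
Function('H')(h) = Mul(20, h) (Function('H')(h) = Mul(10, Mul(2, h)) = Mul(20, h))
I = 16
Mul(Mul(Function('c')(-1), I), Add(Mul(Function('H')(y), -2), 5)) = Mul(Mul(Add(-5, -1), 16), Add(Mul(Mul(20, -5), -2), 5)) = Mul(Mul(-6, 16), Add(Mul(-100, -2), 5)) = Mul(-96, Add(200, 5)) = Mul(-96, 205) = -19680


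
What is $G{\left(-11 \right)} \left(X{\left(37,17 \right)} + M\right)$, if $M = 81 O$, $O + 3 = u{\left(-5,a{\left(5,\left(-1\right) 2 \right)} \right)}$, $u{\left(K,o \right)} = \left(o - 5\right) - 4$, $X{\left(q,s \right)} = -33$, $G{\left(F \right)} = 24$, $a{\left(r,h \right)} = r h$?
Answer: $-43560$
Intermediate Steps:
$a{\left(r,h \right)} = h r$
$u{\left(K,o \right)} = -9 + o$ ($u{\left(K,o \right)} = \left(-5 + o\right) - 4 = -9 + o$)
$O = -22$ ($O = -3 + \left(-9 + \left(-1\right) 2 \cdot 5\right) = -3 - 19 = -22$)
$M = -1782$ ($M = 81 \left(-22\right) = -1782$)
$G{\left(-11 \right)} \left(X{\left(37,17 \right)} + M\right) = 24 \left(-33 - 1782\right) = 24 \left(-1815\right) = -43560$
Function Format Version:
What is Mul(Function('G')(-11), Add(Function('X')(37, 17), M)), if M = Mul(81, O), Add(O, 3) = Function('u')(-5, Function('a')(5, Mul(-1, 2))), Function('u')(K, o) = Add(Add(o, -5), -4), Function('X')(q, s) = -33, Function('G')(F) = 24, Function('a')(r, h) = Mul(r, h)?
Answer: -43560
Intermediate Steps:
Function('a')(r, h) = Mul(h, r)
Function('u')(K, o) = Add(-9, o) (Function('u')(K, o) = Add(Add(-5, o), -4) = Add(-9, o))
O = -22 (O = Add(-3, Add(-9, Mul(Mul(-1, 2), 5))) = Add(-3, Add(-9, Mul(-2, 5))) = Add(-3, Add(-9, -10)) = Add(-3, -19) = -22)
M = -1782 (M = Mul(81, -22) = -1782)
Mul(Function('G')(-11), Add(Function('X')(37, 17), M)) = Mul(24, Add(-33, -1782)) = Mul(24, -1815) = -43560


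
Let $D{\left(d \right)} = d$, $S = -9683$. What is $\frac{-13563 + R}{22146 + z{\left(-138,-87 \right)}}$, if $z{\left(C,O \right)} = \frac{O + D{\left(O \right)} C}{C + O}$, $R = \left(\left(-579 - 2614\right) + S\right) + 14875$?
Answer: $- \frac{123900}{236711} \approx -0.52342$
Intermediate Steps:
$R = 1999$ ($R = \left(\left(-579 - 2614\right) - 9683\right) + 14875 = \left(-3193 - 9683\right) + 14875 = -12876 + 14875 = 1999$)
$z{\left(C,O \right)} = \frac{O + C O}{C + O}$ ($z{\left(C,O \right)} = \frac{O + O C}{C + O} = \frac{O + C O}{C + O}$)
$\frac{-13563 + R}{22146 + z{\left(-138,-87 \right)}} = \frac{-13563 + 1999}{22146 - \frac{87 \left(1 - 138\right)}{-138 - 87}} = - \frac{11564}{22146 - 87 \frac{1}{-225} \left(-137\right)} = - \frac{11564}{22146 - \left(- \frac{29}{75}\right) \left(-137\right)} = - \frac{11564}{22146 - \frac{3973}{75}} = - \frac{11564}{\frac{1656977}{75}} = \left(-11564\right) \frac{75}{1656977} = - \frac{123900}{236711}$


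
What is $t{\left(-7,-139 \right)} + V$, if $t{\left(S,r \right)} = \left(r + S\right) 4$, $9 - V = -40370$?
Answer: $39795$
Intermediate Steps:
$V = 40379$ ($V = 9 - -40370 = 9 + 40370 = 40379$)
$t{\left(S,r \right)} = 4 S + 4 r$ ($t{\left(S,r \right)} = \left(S + r\right) 4 = 4 S + 4 r$)
$t{\left(-7,-139 \right)} + V = \left(4 \left(-7\right) + 4 \left(-139\right)\right) + 40379 = \left(-28 - 556\right) + 40379 = -584 + 40379 = 39795$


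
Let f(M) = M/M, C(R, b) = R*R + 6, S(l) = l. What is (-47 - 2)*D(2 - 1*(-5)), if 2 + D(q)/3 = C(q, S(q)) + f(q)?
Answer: -7938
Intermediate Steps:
C(R, b) = 6 + R² (C(R, b) = R² + 6 = 6 + R²)
f(M) = 1
D(q) = 15 + 3*q² (D(q) = -6 + 3*((6 + q²) + 1) = -6 + 3*(7 + q²) = -6 + (21 + 3*q²) = 15 + 3*q²)
(-47 - 2)*D(2 - 1*(-5)) = (-47 - 2)*(15 + 3*(2 - 1*(-5))²) = -49*(15 + 3*(2 + 5)²) = -49*(15 + 3*7²) = -49*(15 + 3*49) = -49*(15 + 147) = -49*162 = -7938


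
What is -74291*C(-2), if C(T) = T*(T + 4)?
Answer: 297164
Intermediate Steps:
C(T) = T*(4 + T)
-74291*C(-2) = -(-148582)*(4 - 2) = -(-148582)*2 = -74291*(-4) = 297164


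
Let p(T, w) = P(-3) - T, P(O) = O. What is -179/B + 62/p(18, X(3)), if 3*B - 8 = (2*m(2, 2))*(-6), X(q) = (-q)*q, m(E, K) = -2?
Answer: -13261/672 ≈ -19.734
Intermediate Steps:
X(q) = -q²
B = 32/3 (B = 8/3 + ((2*(-2))*(-6))/3 = 8/3 + (-4*(-6))/3 = 8/3 + (⅓)*24 = 8/3 + 8 = 32/3 ≈ 10.667)
p(T, w) = -3 - T
-179/B + 62/p(18, X(3)) = -179/32/3 + 62/(-3 - 1*18) = -179*3/32 + 62/(-3 - 18) = -537/32 + 62/(-21) = -537/32 + 62*(-1/21) = -537/32 - 62/21 = -13261/672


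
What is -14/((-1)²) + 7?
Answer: -7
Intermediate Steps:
-14/((-1)²) + 7 = -14/1 + 7 = -14*1 + 7 = -14 + 7 = -7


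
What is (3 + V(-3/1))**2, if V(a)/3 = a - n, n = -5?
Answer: 81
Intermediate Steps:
V(a) = 15 + 3*a (V(a) = 3*(a - 1*(-5)) = 3*(a + 5) = 3*(5 + a) = 15 + 3*a)
(3 + V(-3/1))**2 = (3 + (15 + 3*(-3/1)))**2 = (3 + (15 + 3*(-3*1)))**2 = (3 + (15 + 3*(-3)))**2 = (3 + (15 - 9))**2 = (3 + 6)**2 = 9**2 = 81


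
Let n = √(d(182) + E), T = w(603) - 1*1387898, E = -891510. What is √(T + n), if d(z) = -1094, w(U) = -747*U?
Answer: √(-1838339 + 2*I*√223151) ≈ 0.348 + 1355.9*I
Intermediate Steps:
T = -1838339 (T = -747*603 - 1*1387898 = -450441 - 1387898 = -1838339)
n = 2*I*√223151 (n = √(-1094 - 891510) = √(-892604) = 2*I*√223151 ≈ 944.78*I)
√(T + n) = √(-1838339 + 2*I*√223151)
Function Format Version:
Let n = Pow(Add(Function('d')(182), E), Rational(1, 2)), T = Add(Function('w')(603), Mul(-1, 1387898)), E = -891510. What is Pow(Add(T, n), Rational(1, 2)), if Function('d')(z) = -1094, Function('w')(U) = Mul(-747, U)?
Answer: Pow(Add(-1838339, Mul(2, I, Pow(223151, Rational(1, 2)))), Rational(1, 2)) ≈ Add(0.348, Mul(1355.9, I))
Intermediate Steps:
T = -1838339 (T = Add(Mul(-747, 603), Mul(-1, 1387898)) = Add(-450441, -1387898) = -1838339)
n = Mul(2, I, Pow(223151, Rational(1, 2))) (n = Pow(Add(-1094, -891510), Rational(1, 2)) = Pow(-892604, Rational(1, 2)) = Mul(2, I, Pow(223151, Rational(1, 2))) ≈ Mul(944.78, I))
Pow(Add(T, n), Rational(1, 2)) = Pow(Add(-1838339, Mul(2, I, Pow(223151, Rational(1, 2)))), Rational(1, 2))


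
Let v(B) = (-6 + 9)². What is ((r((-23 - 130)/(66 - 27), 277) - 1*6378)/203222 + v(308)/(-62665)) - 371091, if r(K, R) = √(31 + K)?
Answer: -2362904818869849/6367453315 + 2*√286/1320943 ≈ -3.7109e+5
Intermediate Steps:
v(B) = 9 (v(B) = 3² = 9)
((r((-23 - 130)/(66 - 27), 277) - 1*6378)/203222 + v(308)/(-62665)) - 371091 = ((√(31 + (-23 - 130)/(66 - 27)) - 1*6378)/203222 + 9/(-62665)) - 371091 = ((√(31 - 153/39) - 6378)*(1/203222) + 9*(-1/62665)) - 371091 = ((√(31 - 153*1/39) - 6378)*(1/203222) - 9/62665) - 371091 = ((√(31 - 51/13) - 6378)*(1/203222) - 9/62665) - 371091 = ((√(352/13) - 6378)*(1/203222) - 9/62665) - 371091 = ((4*√286/13 - 6378)*(1/203222) - 9/62665) - 371091 = ((-6378 + 4*√286/13)*(1/203222) - 9/62665) - 371091 = ((-3189/101611 + 2*√286/1320943) - 9/62665) - 371091 = (-200753184/6367453315 + 2*√286/1320943) - 371091 = -2362904818869849/6367453315 + 2*√286/1320943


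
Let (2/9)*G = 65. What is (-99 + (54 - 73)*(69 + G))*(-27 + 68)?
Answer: -571335/2 ≈ -2.8567e+5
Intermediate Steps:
G = 585/2 (G = (9/2)*65 = 585/2 ≈ 292.50)
(-99 + (54 - 73)*(69 + G))*(-27 + 68) = (-99 + (54 - 73)*(69 + 585/2))*(-27 + 68) = (-99 - 19*723/2)*41 = (-99 - 13737/2)*41 = -13935/2*41 = -571335/2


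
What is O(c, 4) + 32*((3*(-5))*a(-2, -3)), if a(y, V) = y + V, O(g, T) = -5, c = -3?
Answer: 2395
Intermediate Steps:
a(y, V) = V + y
O(c, 4) + 32*((3*(-5))*a(-2, -3)) = -5 + 32*((3*(-5))*(-3 - 2)) = -5 + 32*(-15*(-5)) = -5 + 32*75 = -5 + 2400 = 2395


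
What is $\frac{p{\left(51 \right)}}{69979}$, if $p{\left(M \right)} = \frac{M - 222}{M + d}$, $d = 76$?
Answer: $- \frac{171}{8887333} \approx -1.9241 \cdot 10^{-5}$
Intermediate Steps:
$p{\left(M \right)} = \frac{-222 + M}{76 + M}$ ($p{\left(M \right)} = \frac{M - 222}{M + 76} = \frac{-222 + M}{76 + M}$)
$\frac{p{\left(51 \right)}}{69979} = \frac{\frac{1}{76 + 51} \left(-222 + 51\right)}{69979} = \frac{1}{127} \left(-171\right) \frac{1}{69979} = \left(- \frac{171}{127}\right) \frac{1}{69979} = - \frac{171}{8887333}$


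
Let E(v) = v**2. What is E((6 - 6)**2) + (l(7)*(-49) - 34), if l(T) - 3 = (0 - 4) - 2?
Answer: 113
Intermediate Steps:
l(T) = -3 (l(T) = 3 + ((0 - 4) - 2) = 3 + (-4 - 2) = 3 - 6 = -3)
E((6 - 6)**2) + (l(7)*(-49) - 34) = ((6 - 6)**2)**2 + (-3*(-49) - 34) = (0**2)**2 + (147 - 34) = 0**2 + 113 = 0 + 113 = 113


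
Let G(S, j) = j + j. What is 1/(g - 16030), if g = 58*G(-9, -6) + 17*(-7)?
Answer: -1/16845 ≈ -5.9365e-5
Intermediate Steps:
G(S, j) = 2*j
g = -815 (g = 58*(2*(-6)) + 17*(-7) = 58*(-12) - 119 = -696 - 119 = -815)
1/(g - 16030) = 1/(-815 - 16030) = 1/(-16845) = -1/16845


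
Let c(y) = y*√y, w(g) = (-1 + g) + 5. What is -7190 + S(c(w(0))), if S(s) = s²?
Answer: -7126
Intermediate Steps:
w(g) = 4 + g
c(y) = y^(3/2)
-7190 + S(c(w(0))) = -7190 + ((4 + 0)^(3/2))² = -7190 + (4^(3/2))² = -7190 + 8² = -7190 + 64 = -7126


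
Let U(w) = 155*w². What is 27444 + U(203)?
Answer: 6414839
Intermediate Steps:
27444 + U(203) = 27444 + 155*203² = 27444 + 155*41209 = 27444 + 6387395 = 6414839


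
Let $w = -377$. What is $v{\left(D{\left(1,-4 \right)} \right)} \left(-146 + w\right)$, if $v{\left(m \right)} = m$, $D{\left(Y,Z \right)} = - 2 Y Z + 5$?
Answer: $-6799$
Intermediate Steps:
$D{\left(Y,Z \right)} = 5 - 2 Y Z$ ($D{\left(Y,Z \right)} = - 2 Y Z + 5 = 5 - 2 Y Z$)
$v{\left(D{\left(1,-4 \right)} \right)} \left(-146 + w\right) = \left(5 - 2 \left(-4\right)\right) \left(-146 - 377\right) = \left(5 + 8\right) \left(-523\right) = 13 \left(-523\right) = -6799$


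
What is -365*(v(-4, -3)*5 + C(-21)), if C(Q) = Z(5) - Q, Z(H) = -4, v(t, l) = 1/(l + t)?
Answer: -41610/7 ≈ -5944.3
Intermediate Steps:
C(Q) = -4 - Q
-365*(v(-4, -3)*5 + C(-21)) = -365*(5/(-3 - 4) + (-4 - 1*(-21))) = -365*(5/(-7) + (-4 + 21)) = -365*(-⅐*5 + 17) = -365*(-5/7 + 17) = -365*114/7 = -41610/7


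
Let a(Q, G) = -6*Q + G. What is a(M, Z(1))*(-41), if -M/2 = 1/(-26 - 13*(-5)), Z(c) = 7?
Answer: -3895/13 ≈ -299.62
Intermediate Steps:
M = -2/39 (M = -2/(-26 - 13*(-5)) = -2/(-26 + 65) = -2/39 ≈ -0.051282)
a(Q, G) = G - 6*Q
a(M, Z(1))*(-41) = (7 - 6*(-2/39))*(-41) = (7 + 4/13)*(-41) = (95/13)*(-41) = -3895/13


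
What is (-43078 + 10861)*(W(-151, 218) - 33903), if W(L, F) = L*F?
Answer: 2152772157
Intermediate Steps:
W(L, F) = F*L
(-43078 + 10861)*(W(-151, 218) - 33903) = (-43078 + 10861)*(218*(-151) - 33903) = -32217*(-32918 - 33903) = -32217*(-66821) = 2152772157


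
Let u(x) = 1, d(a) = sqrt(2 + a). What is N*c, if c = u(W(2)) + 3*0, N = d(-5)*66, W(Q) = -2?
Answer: 66*I*sqrt(3) ≈ 114.32*I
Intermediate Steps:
N = 66*I*sqrt(3) (N = sqrt(2 - 5)*66 = sqrt(-3)*66 = (I*sqrt(3))*66 = 66*I*sqrt(3) ≈ 114.32*I)
c = 1 (c = 1 + 3*0 = 1 + 0 = 1)
N*c = (66*I*sqrt(3))*1 = 66*I*sqrt(3)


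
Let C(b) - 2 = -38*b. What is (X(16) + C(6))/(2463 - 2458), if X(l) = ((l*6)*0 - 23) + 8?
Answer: -241/5 ≈ -48.200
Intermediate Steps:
C(b) = 2 - 38*b
X(l) = -15 (X(l) = ((6*l)*0 - 23) + 8 = (0 - 23) + 8 = -23 + 8 = -15)
(X(16) + C(6))/(2463 - 2458) = (-15 + (2 - 38*6))/(2463 - 2458) = (-15 + (2 - 228))/5 = (-15 - 226)*(1/5) = -241*1/5 = -241/5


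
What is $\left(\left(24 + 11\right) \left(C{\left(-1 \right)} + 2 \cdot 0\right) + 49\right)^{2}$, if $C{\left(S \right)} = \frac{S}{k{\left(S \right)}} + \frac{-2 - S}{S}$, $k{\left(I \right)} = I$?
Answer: $14161$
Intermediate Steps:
$C{\left(S \right)} = 1 + \frac{-2 - S}{S}$ ($C{\left(S \right)} = \frac{S}{S} + \frac{-2 - S}{S} = 1 + \frac{-2 - S}{S}$)
$\left(\left(24 + 11\right) \left(C{\left(-1 \right)} + 2 \cdot 0\right) + 49\right)^{2} = \left(\left(24 + 11\right) \left(- \frac{2}{-1} + 2 \cdot 0\right) + 49\right)^{2} = \left(35 \left(\left(-2\right) \left(-1\right) + 0\right) + 49\right)^{2} = \left(35 \left(2 + 0\right) + 49\right)^{2} = \left(35 \cdot 2 + 49\right)^{2} = \left(70 + 49\right)^{2} = 119^{2} = 14161$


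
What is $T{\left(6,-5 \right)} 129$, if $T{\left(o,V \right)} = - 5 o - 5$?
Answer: $-4515$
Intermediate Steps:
$T{\left(o,V \right)} = -5 - 5 o$
$T{\left(6,-5 \right)} 129 = \left(-5 - 30\right) 129 = \left(-35\right) 129 = -4515$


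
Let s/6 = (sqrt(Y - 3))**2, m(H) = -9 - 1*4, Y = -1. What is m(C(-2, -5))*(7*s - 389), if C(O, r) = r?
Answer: 7241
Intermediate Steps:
m(H) = -13 (m(H) = -9 - 4 = -13)
s = -24 (s = 6*(sqrt(-1 - 3))**2 = 6*(sqrt(-4))**2 = 6*(2*I)**2 = 6*(-4) = -24)
m(C(-2, -5))*(7*s - 389) = -13*(7*(-24) - 389) = -13*(-168 - 389) = -13*(-557) = 7241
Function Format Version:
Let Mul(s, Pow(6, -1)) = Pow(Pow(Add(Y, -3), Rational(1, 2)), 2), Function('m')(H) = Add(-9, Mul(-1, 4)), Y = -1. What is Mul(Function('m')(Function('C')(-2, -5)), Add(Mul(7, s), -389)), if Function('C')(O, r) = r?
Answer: 7241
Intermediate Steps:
Function('m')(H) = -13 (Function('m')(H) = Add(-9, -4) = -13)
s = -24 (s = Mul(6, Pow(Pow(Add(-1, -3), Rational(1, 2)), 2)) = Mul(6, Pow(Pow(-4, Rational(1, 2)), 2)) = Mul(6, Pow(Mul(2, I), 2)) = Mul(6, -4) = -24)
Mul(Function('m')(Function('C')(-2, -5)), Add(Mul(7, s), -389)) = Mul(-13, Add(Mul(7, -24), -389)) = Mul(-13, Add(-168, -389)) = Mul(-13, -557) = 7241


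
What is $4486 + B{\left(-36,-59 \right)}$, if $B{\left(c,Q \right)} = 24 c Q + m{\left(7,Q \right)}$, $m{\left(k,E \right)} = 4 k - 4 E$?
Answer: $55726$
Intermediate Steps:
$m{\left(k,E \right)} = - 4 E + 4 k$
$B{\left(c,Q \right)} = 28 - 4 Q + 24 Q c$ ($B{\left(c,Q \right)} = 24 c Q - \left(-28 + 4 Q\right) = 24 Q c - \left(-28 + 4 Q\right) = 28 - 4 Q + 24 Q c$)
$4486 + B{\left(-36,-59 \right)} = 4486 + \left(28 - -236 + 24 \left(-59\right) \left(-36\right)\right) = 4486 + \left(28 + 236 + 50976\right) = 4486 + 51240 = 55726$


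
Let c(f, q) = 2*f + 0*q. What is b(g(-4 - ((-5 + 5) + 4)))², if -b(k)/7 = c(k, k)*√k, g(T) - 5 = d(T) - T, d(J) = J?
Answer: 24500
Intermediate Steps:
c(f, q) = 2*f (c(f, q) = 2*f + 0 = 2*f)
g(T) = 5 (g(T) = 5 + (T - T) = 5 + 0 = 5)
b(k) = -14*k^(3/2) (b(k) = -7*2*k*√k = -14*k^(3/2))
b(g(-4 - ((-5 + 5) + 4)))² = (-70*√5)² = 24500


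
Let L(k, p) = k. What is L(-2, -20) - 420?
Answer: -422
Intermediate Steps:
L(-2, -20) - 420 = -2 - 420 = -422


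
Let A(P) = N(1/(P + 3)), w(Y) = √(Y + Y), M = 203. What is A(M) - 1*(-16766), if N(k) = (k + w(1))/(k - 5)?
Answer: 17252213/1029 - 206*√2/1029 ≈ 16766.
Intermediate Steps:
w(Y) = √2*√Y (w(Y) = √(2*Y) = √2*√Y)
N(k) = (k + √2)/(-5 + k) (N(k) = (k + √2*√1)/(k - 5) = (k + √2*1)/(-5 + k) = (k + √2)/(-5 + k))
A(P) = (√2 + 1/(3 + P))/(-5 + 1/(3 + P)) (A(P) = (1/(P + 3) + √2)/(-5 + 1/(P + 3)) = (1/(3 + P) + √2)/(-5 + 1/(3 + P)) = (√2 + 1/(3 + P))/(-5 + 1/(3 + P)))
A(M) - 1*(-16766) = (-1 + √2*(-3 - 1*203))/(14 + 5*203) - 1*(-16766) = (-1 + √2*(-3 - 203))/(14 + 1015) + 16766 = (-1 + √2*(-206))/1029 + 16766 = (-1 - 206*√2)/1029 + 16766 = (-1/1029 - 206*√2/1029) + 16766 = 17252213/1029 - 206*√2/1029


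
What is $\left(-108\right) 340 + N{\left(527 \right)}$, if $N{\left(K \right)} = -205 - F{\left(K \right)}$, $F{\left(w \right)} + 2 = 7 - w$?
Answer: $-36403$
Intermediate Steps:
$F{\left(w \right)} = 5 - w$ ($F{\left(w \right)} = -2 - \left(-7 + w\right) = 5 - w$)
$N{\left(K \right)} = -210 + K$ ($N{\left(K \right)} = -205 - \left(5 - K\right) = -205 + \left(-5 + K\right) = -210 + K$)
$\left(-108\right) 340 + N{\left(527 \right)} = \left(-108\right) 340 + \left(-210 + 527\right) = -36720 + 317 = -36403$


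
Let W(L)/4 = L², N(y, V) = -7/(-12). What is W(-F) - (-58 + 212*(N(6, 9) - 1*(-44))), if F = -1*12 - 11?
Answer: -21833/3 ≈ -7277.7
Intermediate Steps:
N(y, V) = 7/12 (N(y, V) = -7*(-1/12) = 7/12)
F = -23 (F = -12 - 11 = -23)
W(L) = 4*L²
W(-F) - (-58 + 212*(N(6, 9) - 1*(-44))) = 4*(-1*(-23))² - (-58 + 212*(7/12 - 1*(-44))) = 4*23² - (-58 + 212*(7/12 + 44)) = 4*529 - (-58 + 212*(535/12)) = 2116 - (-58 + 28355/3) = 2116 - 1*28181/3 = 2116 - 28181/3 = -21833/3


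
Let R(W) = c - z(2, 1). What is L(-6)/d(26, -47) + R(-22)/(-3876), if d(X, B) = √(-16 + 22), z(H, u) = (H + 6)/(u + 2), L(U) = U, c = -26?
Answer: 43/5814 - √6 ≈ -2.4421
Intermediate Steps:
z(H, u) = (6 + H)/(2 + u)
d(X, B) = √6
R(W) = -86/3 (R(W) = -26 - (6 + 2)/(2 + 1) = -26 - 8/3 = -86/3)
L(-6)/d(26, -47) + R(-22)/(-3876) = -6*√6/6 - 86/3/(-3876) = -√6 - 86/3*(-1/3876) = -√6 + 43/5814 = 43/5814 - √6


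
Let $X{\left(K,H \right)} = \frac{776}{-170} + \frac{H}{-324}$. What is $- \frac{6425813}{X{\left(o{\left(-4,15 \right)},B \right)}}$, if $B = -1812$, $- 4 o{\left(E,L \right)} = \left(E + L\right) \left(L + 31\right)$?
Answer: $- \frac{14747240835}{2359} \approx -6.2515 \cdot 10^{6}$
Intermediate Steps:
$o{\left(E,L \right)} = - \frac{\left(31 + L\right) \left(E + L\right)}{4}$ ($o{\left(E,L \right)} = - \frac{\left(E + L\right) \left(L + 31\right)}{4} = - \frac{\left(E + L\right) \left(31 + L\right)}{4} = - \frac{\left(31 + L\right) \left(E + L\right)}{4}$)
$X{\left(K,H \right)} = - \frac{388}{85} - \frac{H}{324}$ ($X{\left(K,H \right)} = 776 \left(- \frac{1}{170}\right) + H \left(- \frac{1}{324}\right) = - \frac{388}{85} - \frac{H}{324}$)
$- \frac{6425813}{X{\left(o{\left(-4,15 \right)},B \right)}} = - \frac{6425813}{- \frac{388}{85} - - \frac{151}{27}} = - \frac{6425813}{- \frac{388}{85} + \frac{151}{27}} = - \frac{6425813}{\frac{2359}{2295}} = \left(-6425813\right) \frac{2295}{2359} = - \frac{14747240835}{2359}$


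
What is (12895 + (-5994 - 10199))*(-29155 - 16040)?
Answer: 149053110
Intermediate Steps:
(12895 + (-5994 - 10199))*(-29155 - 16040) = (12895 - 16193)*(-45195) = -3298*(-45195) = 149053110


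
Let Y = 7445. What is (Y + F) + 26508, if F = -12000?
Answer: 21953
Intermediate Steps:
(Y + F) + 26508 = (7445 - 12000) + 26508 = -4555 + 26508 = 21953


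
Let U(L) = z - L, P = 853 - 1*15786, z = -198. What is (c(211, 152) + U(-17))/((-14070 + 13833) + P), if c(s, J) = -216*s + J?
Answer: 9121/3034 ≈ 3.0063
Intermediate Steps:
c(s, J) = J - 216*s
P = -14933 (P = 853 - 15786 = -14933)
U(L) = -198 - L
(c(211, 152) + U(-17))/((-14070 + 13833) + P) = ((152 - 216*211) + (-198 - 1*(-17)))/((-14070 + 13833) - 14933) = ((152 - 45576) + (-198 + 17))/(-237 - 14933) = (-45424 - 181)/(-15170) = -45605*(-1/15170) = 9121/3034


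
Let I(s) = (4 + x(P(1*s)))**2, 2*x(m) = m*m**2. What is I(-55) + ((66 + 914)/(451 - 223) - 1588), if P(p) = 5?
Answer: 647189/228 ≈ 2838.5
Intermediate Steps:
x(m) = m**3/2 (x(m) = (m*m**2)/2 = m**3/2)
I(s) = 17689/4 (I(s) = (4 + (1/2)*5**3)**2 = (4 + (1/2)*125)**2 = (4 + 125/2)**2 = (133/2)**2 = 17689/4)
I(-55) + ((66 + 914)/(451 - 223) - 1588) = 17689/4 + ((66 + 914)/(451 - 223) - 1588) = 17689/4 + (980/228 - 1588) = 17689/4 + (980*(1/228) - 1588) = 17689/4 + (245/57 - 1588) = 17689/4 - 90271/57 = 647189/228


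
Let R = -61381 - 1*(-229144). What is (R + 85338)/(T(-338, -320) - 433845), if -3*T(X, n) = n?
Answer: -759303/1301215 ≈ -0.58353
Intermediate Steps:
R = 167763 (R = -61381 + 229144 = 167763)
T(X, n) = -n/3
(R + 85338)/(T(-338, -320) - 433845) = (167763 + 85338)/(-⅓*(-320) - 433845) = 253101/(320/3 - 433845) = 253101/(-1301215/3) = 253101*(-3/1301215) = -759303/1301215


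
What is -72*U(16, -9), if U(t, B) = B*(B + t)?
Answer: 4536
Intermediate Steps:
-72*U(16, -9) = -(-648)*(-9 + 16) = -(-648)*7 = -72*(-63) = 4536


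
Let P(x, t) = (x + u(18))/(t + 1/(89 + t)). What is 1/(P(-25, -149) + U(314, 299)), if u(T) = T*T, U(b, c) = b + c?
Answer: 8941/5462893 ≈ 0.0016367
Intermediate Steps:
u(T) = T**2
P(x, t) = (324 + x)/(t + 1/(89 + t)) (P(x, t) = (x + 18**2)/(t + 1/(89 + t)) = (x + 324)/(t + 1/(89 + t)) = (324 + x)/(t + 1/(89 + t)))
1/(P(-25, -149) + U(314, 299)) = 1/((28836 + 89*(-25) + 324*(-149) - 149*(-25))/(1 + (-149)**2 + 89*(-149)) + (314 + 299)) = 1/((28836 - 2225 - 48276 + 3725)/(1 + 22201 - 13261) + 613) = 1/(-17940/8941 + 613) = 1/(5462893/8941) = 8941/5462893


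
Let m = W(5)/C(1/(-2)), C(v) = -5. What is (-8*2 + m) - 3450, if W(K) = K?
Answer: -3467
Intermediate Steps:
m = -1 (m = 5/(-5) = 5*(-1/5) = -1)
(-8*2 + m) - 3450 = (-8*2 - 1) - 3450 = (-16 - 1) - 3450 = -17 - 3450 = -3467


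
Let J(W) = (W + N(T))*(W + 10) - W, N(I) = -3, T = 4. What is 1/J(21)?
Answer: 1/537 ≈ 0.0018622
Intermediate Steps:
J(W) = -W + (-3 + W)*(10 + W) (J(W) = (W - 3)*(W + 10) - W = (-3 + W)*(10 + W) - W = -W + (-3 + W)*(10 + W))
1/J(21) = 1/(-30 + 21² + 6*21) = 1/(-30 + 441 + 126) = 1/537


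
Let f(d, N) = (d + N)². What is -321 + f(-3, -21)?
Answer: 255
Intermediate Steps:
f(d, N) = (N + d)²
-321 + f(-3, -21) = -321 + (-21 - 3)² = -321 + (-24)² = -321 + 576 = 255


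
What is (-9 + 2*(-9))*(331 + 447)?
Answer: -21006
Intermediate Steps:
(-9 + 2*(-9))*(331 + 447) = (-9 - 18)*778 = -27*778 = -21006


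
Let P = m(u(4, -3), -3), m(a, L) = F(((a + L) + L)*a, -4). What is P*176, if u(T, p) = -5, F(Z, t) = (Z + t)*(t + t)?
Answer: -71808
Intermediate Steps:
F(Z, t) = 2*t*(Z + t) (F(Z, t) = (Z + t)*(2*t) = 2*t*(Z + t))
m(a, L) = 32 - 8*a*(a + 2*L) (m(a, L) = 2*(-4)*(((a + L) + L)*a - 4) = 2*(-4)*(((L + a) + L)*a - 4) = 2*(-4)*((a + 2*L)*a - 4) = 2*(-4)*(a*(a + 2*L) - 4) = 2*(-4)*(-4 + a*(a + 2*L)) = 32 - 8*a*(a + 2*L))
P = -408 (P = 32 - 8*(-5)*(-5 + 2*(-3)) = 32 - 8*(-5)*(-5 - 6) = 32 - 8*(-5)*(-11) = 32 - 440 = -408)
P*176 = -408*176 = -71808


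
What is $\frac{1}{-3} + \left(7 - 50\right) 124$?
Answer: $- \frac{15997}{3} \approx -5332.3$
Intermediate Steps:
$\frac{1}{-3} + \left(7 - 50\right) 124 = - \frac{1}{3} - 5332 = - \frac{15997}{3}$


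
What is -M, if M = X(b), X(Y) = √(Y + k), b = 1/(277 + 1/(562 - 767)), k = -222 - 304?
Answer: -I*√627231759/1092 ≈ -22.935*I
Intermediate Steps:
k = -526
b = 205/56784 (b = 1/(277 + 1/(-205)) = 1/(277 - 1/205) = 1/(56784/205) = 205/56784 ≈ 0.0036102)
X(Y) = √(-526 + Y) (X(Y) = √(Y - 526) = √(-526 + Y))
M = I*√627231759/1092 (M = √(-526 + 205/56784) = √(-29868179/56784) = I*√627231759/1092 ≈ 22.935*I)
-M = -I*√627231759/1092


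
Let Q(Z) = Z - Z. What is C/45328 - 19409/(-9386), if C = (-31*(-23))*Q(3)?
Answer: 1493/722 ≈ 2.0679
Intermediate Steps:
Q(Z) = 0
C = 0 (C = -31*(-23)*0 = 713*0 = 0)
C/45328 - 19409/(-9386) = 0/45328 - 19409/(-9386) = 0*(1/45328) - 19409*(-1/9386) = 0 + 1493/722 = 1493/722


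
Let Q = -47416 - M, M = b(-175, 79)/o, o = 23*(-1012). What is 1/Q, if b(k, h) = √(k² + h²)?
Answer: -12844334748608/609026976439978495 - 11638*√36866/609026976439978495 ≈ -2.1090e-5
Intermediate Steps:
b(k, h) = √(h² + k²)
o = -23276
M = -√36866/23276 (M = √(79² + (-175)²)/(-23276) = √(6241 + 30625)*(-1/23276) = √36866*(-1/23276) = -√36866/23276 ≈ -0.0082491)
Q = -47416 + √36866/23276 (Q = -47416 - (-1)*√36866/23276 = -47416 + √36866/23276 ≈ -47416.)
1/Q = 1/(-47416 + √36866/23276)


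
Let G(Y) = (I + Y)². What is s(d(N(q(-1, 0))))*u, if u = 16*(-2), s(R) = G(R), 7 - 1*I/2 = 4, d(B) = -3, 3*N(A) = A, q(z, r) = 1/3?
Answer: -288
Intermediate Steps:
q(z, r) = ⅓
N(A) = A/3
I = 6 (I = 14 - 2*4 = 14 - 8 = 6)
G(Y) = (6 + Y)²
s(R) = (6 + R)²
u = -32
s(d(N(q(-1, 0))))*u = (6 - 3)²*(-32) = 3²*(-32) = 9*(-32) = -288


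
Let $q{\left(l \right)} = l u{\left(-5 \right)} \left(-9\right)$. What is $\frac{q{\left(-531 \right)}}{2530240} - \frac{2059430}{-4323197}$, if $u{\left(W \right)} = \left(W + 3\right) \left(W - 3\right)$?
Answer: $\frac{346338818663}{683670373580} \approx 0.50659$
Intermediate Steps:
$u{\left(W \right)} = \left(-3 + W\right) \left(3 + W\right)$ ($u{\left(W \right)} = \left(3 + W\right) \left(-3 + W\right) = \left(-3 + W\right) \left(3 + W\right)$)
$q{\left(l \right)} = - 144 l$ ($q{\left(l \right)} = l \left(-9 + \left(-5\right)^{2}\right) \left(-9\right) = l \left(-9 + 25\right) \left(-9\right) = l 16 \left(-9\right) = 16 l \left(-9\right) = - 144 l$)
$\frac{q{\left(-531 \right)}}{2530240} - \frac{2059430}{-4323197} = \frac{\left(-144\right) \left(-531\right)}{2530240} - \frac{2059430}{-4323197} = 76464 \cdot \frac{1}{2530240} - - \frac{2059430}{4323197} = \frac{4779}{158140} + \frac{2059430}{4323197} = \frac{346338818663}{683670373580}$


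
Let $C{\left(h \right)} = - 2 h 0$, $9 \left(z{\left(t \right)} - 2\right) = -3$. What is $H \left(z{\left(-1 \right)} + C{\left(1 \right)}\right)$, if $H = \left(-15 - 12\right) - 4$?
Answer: $- \frac{155}{3} \approx -51.667$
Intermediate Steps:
$z{\left(t \right)} = \frac{5}{3}$ ($z{\left(t \right)} = 2 + \frac{1}{9} \left(-3\right) = 2 - \frac{1}{3} = \frac{5}{3}$)
$H = -31$ ($H = -27 - 4 = -31$)
$C{\left(h \right)} = 0$
$H \left(z{\left(-1 \right)} + C{\left(1 \right)}\right) = - 31 \left(\frac{5}{3} + 0\right) = \left(-31\right) \frac{5}{3} = - \frac{155}{3}$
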